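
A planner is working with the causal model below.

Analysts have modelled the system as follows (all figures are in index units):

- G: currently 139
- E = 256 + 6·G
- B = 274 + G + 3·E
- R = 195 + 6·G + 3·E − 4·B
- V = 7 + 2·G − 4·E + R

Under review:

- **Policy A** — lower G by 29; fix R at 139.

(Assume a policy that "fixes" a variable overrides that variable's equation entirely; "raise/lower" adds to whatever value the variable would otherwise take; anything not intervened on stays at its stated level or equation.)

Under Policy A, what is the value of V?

-3298

Policy A (G − 29, R := 139):
  G = 139 − 29 = 110
  E = 256 + 6·110 = 916
  B = 274 + 110 + 3·916 = 3132
  R = 139
  V = 7 + 2·110 − 4·916 + 139 = -3298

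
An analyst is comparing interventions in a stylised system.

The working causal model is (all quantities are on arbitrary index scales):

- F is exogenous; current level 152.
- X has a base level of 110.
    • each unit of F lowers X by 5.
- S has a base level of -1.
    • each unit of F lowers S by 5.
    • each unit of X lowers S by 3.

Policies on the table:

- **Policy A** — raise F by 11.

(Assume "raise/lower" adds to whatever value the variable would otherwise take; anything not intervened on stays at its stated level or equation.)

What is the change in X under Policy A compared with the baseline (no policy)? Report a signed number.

-55

Baseline:
  F = 152
  X = 110 − 5·152 = -650
Policy A (F + 11):
  F = 152 + 11 = 163
  X = 110 − 5·163 = -705
Change in X: -705 − (-650) = -55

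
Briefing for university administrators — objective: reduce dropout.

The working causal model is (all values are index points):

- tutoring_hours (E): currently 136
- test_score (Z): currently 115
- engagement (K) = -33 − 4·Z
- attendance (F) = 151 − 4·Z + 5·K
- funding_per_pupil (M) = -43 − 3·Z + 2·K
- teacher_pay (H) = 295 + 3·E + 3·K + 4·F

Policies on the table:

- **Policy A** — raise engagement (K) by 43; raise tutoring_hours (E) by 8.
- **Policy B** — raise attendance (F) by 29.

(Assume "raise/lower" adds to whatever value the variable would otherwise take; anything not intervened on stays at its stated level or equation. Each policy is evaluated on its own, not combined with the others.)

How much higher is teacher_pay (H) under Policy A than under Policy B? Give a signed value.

897

Policy A (K + 43, E + 8):
  E = 136 + 8 = 144
  Z = 115
  K = -33 − 4·115 (+43 from intervention) = -450
  F = 151 − 4·115 + 5·(-450) = -2559
  H = 295 + 3·144 + 3·(-450) + 4·(-2559) = -10859
Policy B (F + 29):
  E = 136
  Z = 115
  K = -33 − 4·115 = -493
  F = 151 − 4·115 + 5·(-493) (+29 from intervention) = -2745
  H = 295 + 3·136 + 3·(-493) + 4·(-2745) = -11756
H: -10859 − (-11756) = 897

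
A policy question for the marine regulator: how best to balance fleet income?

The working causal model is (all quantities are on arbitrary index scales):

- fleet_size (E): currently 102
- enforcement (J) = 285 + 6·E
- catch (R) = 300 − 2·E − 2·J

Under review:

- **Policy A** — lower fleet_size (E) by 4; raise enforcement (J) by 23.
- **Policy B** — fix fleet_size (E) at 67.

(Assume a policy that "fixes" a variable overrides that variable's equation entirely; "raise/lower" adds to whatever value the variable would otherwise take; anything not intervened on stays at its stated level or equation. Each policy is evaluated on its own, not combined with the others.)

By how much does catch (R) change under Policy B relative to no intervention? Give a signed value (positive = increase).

Baseline:
  E = 102
  J = 285 + 6·102 = 897
  R = 300 − 2·102 − 2·897 = -1698
Policy B (E := 67):
  E = 67
  J = 285 + 6·67 = 687
  R = 300 − 2·67 − 2·687 = -1208
Change in R: -1208 − (-1698) = 490

490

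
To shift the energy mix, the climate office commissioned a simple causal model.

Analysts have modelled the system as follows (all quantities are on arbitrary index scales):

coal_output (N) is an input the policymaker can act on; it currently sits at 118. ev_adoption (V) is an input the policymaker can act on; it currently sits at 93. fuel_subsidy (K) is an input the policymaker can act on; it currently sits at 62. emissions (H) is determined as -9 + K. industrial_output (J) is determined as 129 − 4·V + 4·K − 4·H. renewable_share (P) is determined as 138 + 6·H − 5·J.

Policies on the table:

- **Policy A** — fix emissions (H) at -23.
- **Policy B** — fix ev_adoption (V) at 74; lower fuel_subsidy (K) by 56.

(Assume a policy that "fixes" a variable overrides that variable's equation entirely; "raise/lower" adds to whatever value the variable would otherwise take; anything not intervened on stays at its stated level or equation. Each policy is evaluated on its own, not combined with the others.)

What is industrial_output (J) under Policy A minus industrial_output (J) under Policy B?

Policy A (H := -23):
  V = 93
  K = 62
  H = -23
  J = 129 − 4·93 + 4·62 − 4·(-23) = 97
Policy B (V := 74, K − 56):
  V = 74
  K = 62 − 56 = 6
  H = -9 + 6 = -3
  J = 129 − 4·74 + 4·6 − 4·(-3) = -131
J: 97 − (-131) = 228

228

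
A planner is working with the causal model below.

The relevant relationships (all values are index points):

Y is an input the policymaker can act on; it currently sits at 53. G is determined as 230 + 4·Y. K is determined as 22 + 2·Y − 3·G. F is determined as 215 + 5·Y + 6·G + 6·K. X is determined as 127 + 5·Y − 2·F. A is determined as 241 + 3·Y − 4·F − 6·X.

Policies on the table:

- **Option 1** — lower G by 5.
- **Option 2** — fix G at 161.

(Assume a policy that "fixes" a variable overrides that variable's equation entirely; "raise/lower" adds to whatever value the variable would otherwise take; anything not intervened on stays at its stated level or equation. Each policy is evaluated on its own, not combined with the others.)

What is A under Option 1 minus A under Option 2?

Option 1 (G − 5):
  Y = 53
  G = 230 + 4·53 (−5 from intervention) = 437
  K = 22 + 2·53 − 3·437 = -1183
  F = 215 + 5·53 + 6·437 + 6·(-1183) = -3996
  X = 127 + 5·53 − 2·(-3996) = 8384
  A = 241 + 3·53 − 4·(-3996) − 6·8384 = -33920
Option 2 (G := 161):
  Y = 53
  G = 161
  K = 22 + 2·53 − 3·161 = -355
  F = 215 + 5·53 + 6·161 + 6·(-355) = -684
  X = 127 + 5·53 − 2·(-684) = 1760
  A = 241 + 3·53 − 4·(-684) − 6·1760 = -7424
A: -33920 − (-7424) = -26496

-26496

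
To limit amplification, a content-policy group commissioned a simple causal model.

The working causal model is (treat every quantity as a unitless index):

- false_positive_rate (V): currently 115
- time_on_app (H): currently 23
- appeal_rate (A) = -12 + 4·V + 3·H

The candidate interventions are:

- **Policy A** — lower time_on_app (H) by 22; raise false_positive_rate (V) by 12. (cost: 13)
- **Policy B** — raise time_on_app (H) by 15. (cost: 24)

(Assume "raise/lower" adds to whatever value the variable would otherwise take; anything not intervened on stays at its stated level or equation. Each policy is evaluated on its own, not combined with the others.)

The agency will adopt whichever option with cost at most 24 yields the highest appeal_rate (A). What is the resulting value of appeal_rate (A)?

562

Policy A (H − 22, V + 12):
  V = 115 + 12 = 127
  H = 23 − 22 = 1
  A = -12 + 4·127 + 3·1 = 499
Policy B (H + 15):
  V = 115
  H = 23 + 15 = 38
  A = -12 + 4·115 + 3·38 = 562
Comparing — Policy A: A=499, Policy B: A=562. Highest is 562 (Policy B).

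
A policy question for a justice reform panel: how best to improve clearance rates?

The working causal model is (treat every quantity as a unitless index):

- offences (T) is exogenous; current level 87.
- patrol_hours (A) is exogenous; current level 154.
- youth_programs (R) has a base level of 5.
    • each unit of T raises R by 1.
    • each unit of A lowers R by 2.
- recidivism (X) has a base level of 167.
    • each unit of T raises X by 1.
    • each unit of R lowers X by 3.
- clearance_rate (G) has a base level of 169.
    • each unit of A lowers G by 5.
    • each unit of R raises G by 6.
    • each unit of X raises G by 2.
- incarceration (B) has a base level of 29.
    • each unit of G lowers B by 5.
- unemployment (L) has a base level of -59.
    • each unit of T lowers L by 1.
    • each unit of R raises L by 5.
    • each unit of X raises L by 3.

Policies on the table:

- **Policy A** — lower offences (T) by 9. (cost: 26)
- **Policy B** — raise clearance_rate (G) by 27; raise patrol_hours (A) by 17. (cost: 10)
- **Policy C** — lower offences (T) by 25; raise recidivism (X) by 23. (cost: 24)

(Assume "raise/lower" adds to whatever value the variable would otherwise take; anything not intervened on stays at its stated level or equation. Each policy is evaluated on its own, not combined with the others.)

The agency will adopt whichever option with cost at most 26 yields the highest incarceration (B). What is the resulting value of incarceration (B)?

Policy A (T − 9):
  T = 87 − 9 = 78
  A = 154
  R = 5 + 78 − 2·154 = -225
  X = 167 + 78 − 3·(-225) = 920
  G = 169 − 5·154 + 6·(-225) + 2·920 = -111
  B = 29 − 5·(-111) = 584
Policy B (G + 27, A + 17):
  T = 87
  A = 154 + 17 = 171
  R = 5 + 87 − 2·171 = -250
  X = 167 + 87 − 3·(-250) = 1004
  G = 169 − 5·171 + 6·(-250) + 2·1004 (+27 from intervention) = -151
  B = 29 − 5·(-151) = 784
Policy C (T − 25, X + 23):
  T = 87 − 25 = 62
  A = 154
  R = 5 + 62 − 2·154 = -241
  X = 167 + 62 − 3·(-241) (+23 from intervention) = 975
  G = 169 − 5·154 + 6·(-241) + 2·975 = -97
  B = 29 − 5·(-97) = 514
Comparing — Policy A: B=584, Policy B: B=784, Policy C: B=514. Highest is 784 (Policy B).

784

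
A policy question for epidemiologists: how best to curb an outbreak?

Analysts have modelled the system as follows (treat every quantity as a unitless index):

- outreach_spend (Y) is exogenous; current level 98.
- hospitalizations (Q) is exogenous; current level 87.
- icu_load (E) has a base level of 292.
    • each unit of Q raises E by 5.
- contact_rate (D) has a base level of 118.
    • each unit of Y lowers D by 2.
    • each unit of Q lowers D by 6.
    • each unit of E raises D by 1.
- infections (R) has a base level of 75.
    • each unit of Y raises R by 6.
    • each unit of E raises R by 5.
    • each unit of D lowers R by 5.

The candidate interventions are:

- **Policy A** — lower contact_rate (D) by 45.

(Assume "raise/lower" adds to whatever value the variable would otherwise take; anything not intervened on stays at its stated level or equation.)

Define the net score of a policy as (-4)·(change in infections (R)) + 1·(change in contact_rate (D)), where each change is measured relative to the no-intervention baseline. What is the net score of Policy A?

-945

Baseline:
  Y = 98
  Q = 87
  E = 292 + 5·87 = 727
  D = 118 − 2·98 − 6·87 + 727 = 127
  R = 75 + 6·98 + 5·727 − 5·127 = 3663
Policy A (D − 45):
  Y = 98
  Q = 87
  E = 292 + 5·87 = 727
  D = 118 − 2·98 − 6·87 + 727 (−45 from intervention) = 82
  R = 75 + 6·98 + 5·727 − 5·82 = 3888
ΔR = 3888 − 3663 = 225; ΔD = 82 − 127 = -45
Score = (-4)·225 + 1·(-45) = -945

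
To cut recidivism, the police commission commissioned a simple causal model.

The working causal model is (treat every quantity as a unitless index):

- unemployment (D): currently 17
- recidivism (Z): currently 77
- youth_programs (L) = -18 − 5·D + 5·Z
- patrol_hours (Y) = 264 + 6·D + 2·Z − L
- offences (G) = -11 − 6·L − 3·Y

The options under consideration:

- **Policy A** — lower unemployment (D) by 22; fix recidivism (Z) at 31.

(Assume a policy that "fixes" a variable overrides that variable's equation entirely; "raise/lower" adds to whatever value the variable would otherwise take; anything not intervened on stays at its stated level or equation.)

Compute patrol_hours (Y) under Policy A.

Policy A (D − 22, Z := 31):
  D = 17 − 22 = -5
  Z = 31
  L = -18 − 5·(-5) + 5·31 = 162
  Y = 264 + 6·(-5) + 2·31 − 162 = 134

134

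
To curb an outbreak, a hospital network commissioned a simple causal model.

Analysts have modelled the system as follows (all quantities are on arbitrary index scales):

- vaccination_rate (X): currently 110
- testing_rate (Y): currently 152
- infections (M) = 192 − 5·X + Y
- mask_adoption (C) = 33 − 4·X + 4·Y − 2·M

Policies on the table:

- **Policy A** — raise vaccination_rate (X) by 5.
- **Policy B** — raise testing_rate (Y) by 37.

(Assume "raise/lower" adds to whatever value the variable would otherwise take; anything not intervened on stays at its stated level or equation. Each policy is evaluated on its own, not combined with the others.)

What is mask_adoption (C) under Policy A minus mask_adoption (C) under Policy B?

-44

Policy A (X + 5):
  X = 110 + 5 = 115
  Y = 152
  M = 192 − 5·115 + 152 = -231
  C = 33 − 4·115 + 4·152 − 2·(-231) = 643
Policy B (Y + 37):
  X = 110
  Y = 152 + 37 = 189
  M = 192 − 5·110 + 189 = -169
  C = 33 − 4·110 + 4·189 − 2·(-169) = 687
C: 643 − 687 = -44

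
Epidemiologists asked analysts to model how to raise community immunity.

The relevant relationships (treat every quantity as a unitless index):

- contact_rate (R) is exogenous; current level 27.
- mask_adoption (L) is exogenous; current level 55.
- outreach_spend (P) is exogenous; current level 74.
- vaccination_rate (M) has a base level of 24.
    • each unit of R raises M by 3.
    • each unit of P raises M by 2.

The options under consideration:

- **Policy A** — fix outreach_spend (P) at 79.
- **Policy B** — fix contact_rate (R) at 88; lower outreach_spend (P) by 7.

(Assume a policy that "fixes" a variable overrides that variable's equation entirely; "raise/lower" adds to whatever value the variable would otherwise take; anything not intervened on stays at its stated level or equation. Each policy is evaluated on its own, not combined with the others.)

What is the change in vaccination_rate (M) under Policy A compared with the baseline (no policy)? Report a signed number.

10

Baseline:
  R = 27
  P = 74
  M = 24 + 3·27 + 2·74 = 253
Policy A (P := 79):
  R = 27
  P = 79
  M = 24 + 3·27 + 2·79 = 263
Change in M: 263 − 253 = 10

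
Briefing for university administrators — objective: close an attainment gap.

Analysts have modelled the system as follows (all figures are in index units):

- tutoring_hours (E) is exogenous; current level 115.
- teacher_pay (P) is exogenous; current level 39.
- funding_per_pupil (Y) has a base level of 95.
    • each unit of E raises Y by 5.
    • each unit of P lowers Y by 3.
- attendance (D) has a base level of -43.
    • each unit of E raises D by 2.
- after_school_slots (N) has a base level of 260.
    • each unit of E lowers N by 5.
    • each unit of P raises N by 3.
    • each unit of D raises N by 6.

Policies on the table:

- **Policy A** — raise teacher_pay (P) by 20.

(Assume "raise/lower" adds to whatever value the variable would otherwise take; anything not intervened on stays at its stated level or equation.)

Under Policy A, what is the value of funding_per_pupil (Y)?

Policy A (P + 20):
  E = 115
  P = 39 + 20 = 59
  Y = 95 + 5·115 − 3·59 = 493

493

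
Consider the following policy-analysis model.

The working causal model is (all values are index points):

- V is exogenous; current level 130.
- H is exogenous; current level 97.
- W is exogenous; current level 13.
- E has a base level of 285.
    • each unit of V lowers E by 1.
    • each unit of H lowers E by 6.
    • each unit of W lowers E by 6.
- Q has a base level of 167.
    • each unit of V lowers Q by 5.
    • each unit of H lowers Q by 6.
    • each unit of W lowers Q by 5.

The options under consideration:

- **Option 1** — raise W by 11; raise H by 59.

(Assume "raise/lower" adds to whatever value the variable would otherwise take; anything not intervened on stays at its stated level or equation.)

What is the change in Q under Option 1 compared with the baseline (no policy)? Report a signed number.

Baseline:
  V = 130
  H = 97
  W = 13
  Q = 167 − 5·130 − 6·97 − 5·13 = -1130
Option 1 (W + 11, H + 59):
  V = 130
  H = 97 + 59 = 156
  W = 13 + 11 = 24
  Q = 167 − 5·130 − 6·156 − 5·24 = -1539
Change in Q: -1539 − (-1130) = -409

-409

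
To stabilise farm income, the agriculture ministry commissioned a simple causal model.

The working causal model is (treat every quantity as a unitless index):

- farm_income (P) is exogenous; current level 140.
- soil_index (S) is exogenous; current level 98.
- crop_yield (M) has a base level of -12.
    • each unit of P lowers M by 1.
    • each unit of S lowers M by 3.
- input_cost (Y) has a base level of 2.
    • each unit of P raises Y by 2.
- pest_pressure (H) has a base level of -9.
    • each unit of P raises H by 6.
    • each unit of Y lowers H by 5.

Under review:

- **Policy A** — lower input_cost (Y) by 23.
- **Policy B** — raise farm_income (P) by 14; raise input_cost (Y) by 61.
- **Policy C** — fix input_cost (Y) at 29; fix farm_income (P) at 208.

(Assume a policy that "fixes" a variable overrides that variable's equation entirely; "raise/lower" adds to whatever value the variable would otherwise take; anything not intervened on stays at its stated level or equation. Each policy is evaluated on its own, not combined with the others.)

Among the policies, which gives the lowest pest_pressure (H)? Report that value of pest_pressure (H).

-940

Policy A (Y − 23):
  P = 140
  Y = 2 + 2·140 (−23 from intervention) = 259
  H = -9 + 6·140 − 5·259 = -464
Policy B (P + 14, Y + 61):
  P = 140 + 14 = 154
  Y = 2 + 2·154 (+61 from intervention) = 371
  H = -9 + 6·154 − 5·371 = -940
Policy C (Y := 29, P := 208):
  P = 208
  Y = 29
  H = -9 + 6·208 − 5·29 = 1094
Comparing — Policy A: H=-464, Policy B: H=-940, Policy C: H=1094. Lowest is -940 (Policy B).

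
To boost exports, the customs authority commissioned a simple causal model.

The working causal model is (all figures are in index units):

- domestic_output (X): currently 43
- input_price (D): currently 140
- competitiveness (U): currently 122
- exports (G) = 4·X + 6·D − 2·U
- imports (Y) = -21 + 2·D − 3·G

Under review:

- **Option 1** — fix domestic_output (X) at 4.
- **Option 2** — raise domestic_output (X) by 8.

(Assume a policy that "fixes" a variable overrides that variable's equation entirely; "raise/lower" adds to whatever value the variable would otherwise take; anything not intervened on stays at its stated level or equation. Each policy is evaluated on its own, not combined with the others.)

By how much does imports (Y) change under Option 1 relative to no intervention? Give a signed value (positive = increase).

468

Baseline:
  X = 43
  D = 140
  U = 122
  G = 0 + 4·43 + 6·140 − 2·122 = 768
  Y = -21 + 2·140 − 3·768 = -2045
Option 1 (X := 4):
  X = 4
  D = 140
  U = 122
  G = 0 + 4·4 + 6·140 − 2·122 = 612
  Y = -21 + 2·140 − 3·612 = -1577
Change in Y: -1577 − (-2045) = 468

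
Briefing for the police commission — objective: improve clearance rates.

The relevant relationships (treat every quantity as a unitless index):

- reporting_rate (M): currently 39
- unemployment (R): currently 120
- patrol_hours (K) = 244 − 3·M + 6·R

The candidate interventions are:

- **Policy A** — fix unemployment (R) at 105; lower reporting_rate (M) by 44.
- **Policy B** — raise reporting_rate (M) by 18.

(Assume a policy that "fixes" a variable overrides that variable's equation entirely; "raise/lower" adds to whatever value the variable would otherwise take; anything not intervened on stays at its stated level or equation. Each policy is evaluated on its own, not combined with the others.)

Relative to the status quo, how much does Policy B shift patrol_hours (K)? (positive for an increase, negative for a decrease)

-54

Baseline:
  M = 39
  R = 120
  K = 244 − 3·39 + 6·120 = 847
Policy B (M + 18):
  M = 39 + 18 = 57
  R = 120
  K = 244 − 3·57 + 6·120 = 793
Change in K: 793 − 847 = -54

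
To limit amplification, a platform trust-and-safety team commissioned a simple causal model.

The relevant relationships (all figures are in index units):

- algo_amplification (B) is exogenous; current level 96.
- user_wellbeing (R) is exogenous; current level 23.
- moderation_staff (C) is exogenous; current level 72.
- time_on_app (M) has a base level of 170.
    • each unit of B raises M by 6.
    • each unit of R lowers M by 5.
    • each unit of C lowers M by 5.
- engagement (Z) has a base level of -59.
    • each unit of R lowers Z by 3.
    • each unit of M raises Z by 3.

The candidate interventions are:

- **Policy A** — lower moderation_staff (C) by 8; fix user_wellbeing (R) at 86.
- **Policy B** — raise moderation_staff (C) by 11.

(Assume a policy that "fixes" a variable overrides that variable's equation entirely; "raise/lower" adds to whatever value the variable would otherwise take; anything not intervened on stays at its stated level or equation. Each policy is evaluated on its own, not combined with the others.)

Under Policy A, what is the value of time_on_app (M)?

-4

Policy A (C − 8, R := 86):
  B = 96
  R = 86
  C = 72 − 8 = 64
  M = 170 + 6·96 − 5·86 − 5·64 = -4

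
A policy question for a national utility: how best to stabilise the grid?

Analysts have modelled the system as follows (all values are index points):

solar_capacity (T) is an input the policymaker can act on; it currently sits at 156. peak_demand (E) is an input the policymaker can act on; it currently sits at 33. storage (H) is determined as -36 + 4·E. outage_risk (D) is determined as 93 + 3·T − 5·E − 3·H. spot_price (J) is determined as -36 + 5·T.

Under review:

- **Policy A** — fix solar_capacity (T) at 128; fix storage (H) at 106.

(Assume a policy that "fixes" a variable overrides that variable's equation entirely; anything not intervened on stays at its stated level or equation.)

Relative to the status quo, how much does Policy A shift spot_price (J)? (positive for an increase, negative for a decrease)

Baseline:
  T = 156
  J = -36 + 5·156 = 744
Policy A (T := 128, H := 106):
  T = 128
  J = -36 + 5·128 = 604
Change in J: 604 − 744 = -140

-140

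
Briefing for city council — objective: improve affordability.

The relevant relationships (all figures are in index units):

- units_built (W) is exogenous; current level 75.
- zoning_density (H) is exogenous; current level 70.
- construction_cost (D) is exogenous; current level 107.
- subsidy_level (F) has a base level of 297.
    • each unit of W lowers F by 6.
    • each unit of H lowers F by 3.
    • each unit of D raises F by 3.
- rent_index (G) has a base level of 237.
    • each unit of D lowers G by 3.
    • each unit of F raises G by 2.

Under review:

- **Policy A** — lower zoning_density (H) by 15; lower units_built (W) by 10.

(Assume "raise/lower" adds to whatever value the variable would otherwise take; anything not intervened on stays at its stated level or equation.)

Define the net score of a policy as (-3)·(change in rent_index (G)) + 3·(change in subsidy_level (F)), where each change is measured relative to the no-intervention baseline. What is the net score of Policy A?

Baseline:
  W = 75
  H = 70
  D = 107
  F = 297 − 6·75 − 3·70 + 3·107 = -42
  G = 237 − 3·107 + 2·(-42) = -168
Policy A (H − 15, W − 10):
  W = 75 − 10 = 65
  H = 70 − 15 = 55
  D = 107
  F = 297 − 6·65 − 3·55 + 3·107 = 63
  G = 237 − 3·107 + 2·63 = 42
ΔG = 42 − (-168) = 210; ΔF = 63 − (-42) = 105
Score = (-3)·210 + 3·105 = -315

-315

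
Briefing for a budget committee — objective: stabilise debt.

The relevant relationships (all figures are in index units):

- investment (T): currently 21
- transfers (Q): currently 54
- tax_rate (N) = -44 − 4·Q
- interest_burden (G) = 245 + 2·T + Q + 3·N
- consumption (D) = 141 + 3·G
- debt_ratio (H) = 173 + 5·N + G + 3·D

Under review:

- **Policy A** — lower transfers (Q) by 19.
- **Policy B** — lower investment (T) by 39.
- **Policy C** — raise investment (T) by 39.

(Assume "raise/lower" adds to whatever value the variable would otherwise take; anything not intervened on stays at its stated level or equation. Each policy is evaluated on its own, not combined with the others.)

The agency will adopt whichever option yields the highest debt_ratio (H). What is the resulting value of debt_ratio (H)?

-2624

Policy A (Q − 19):
  T = 21
  Q = 54 − 19 = 35
  N = -44 − 4·35 = -184
  G = 245 + 2·21 + 35 + 3·(-184) = -230
  D = 141 + 3·(-230) = -549
  H = 173 + 5·(-184) + (-230) + 3·(-549) = -2624
Policy B (T − 39):
  T = 21 − 39 = -18
  Q = 54
  N = -44 − 4·54 = -260
  G = 245 + 2·(-18) + 54 + 3·(-260) = -517
  D = 141 + 3·(-517) = -1410
  H = 173 + 5·(-260) + (-517) + 3·(-1410) = -5874
Policy C (T + 39):
  T = 21 + 39 = 60
  Q = 54
  N = -44 − 4·54 = -260
  G = 245 + 2·60 + 54 + 3·(-260) = -361
  D = 141 + 3·(-361) = -942
  H = 173 + 5·(-260) + (-361) + 3·(-942) = -4314
Comparing — Policy A: H=-2624, Policy B: H=-5874, Policy C: H=-4314. Highest is -2624 (Policy A).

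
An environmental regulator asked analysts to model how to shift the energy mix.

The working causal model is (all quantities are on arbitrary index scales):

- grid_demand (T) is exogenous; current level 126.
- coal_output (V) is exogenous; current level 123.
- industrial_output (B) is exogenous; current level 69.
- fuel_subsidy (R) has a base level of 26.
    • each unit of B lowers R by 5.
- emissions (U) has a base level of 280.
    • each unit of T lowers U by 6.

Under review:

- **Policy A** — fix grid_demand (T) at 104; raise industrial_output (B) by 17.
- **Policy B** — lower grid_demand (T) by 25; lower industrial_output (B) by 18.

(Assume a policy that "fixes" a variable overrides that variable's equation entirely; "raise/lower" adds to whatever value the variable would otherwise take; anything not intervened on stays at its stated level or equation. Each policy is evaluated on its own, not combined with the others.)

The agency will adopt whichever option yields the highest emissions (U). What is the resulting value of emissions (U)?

-326

Policy A (T := 104, B + 17):
  T = 104
  U = 280 − 6·104 = -344
Policy B (T − 25, B − 18):
  T = 126 − 25 = 101
  U = 280 − 6·101 = -326
Comparing — Policy A: U=-344, Policy B: U=-326. Highest is -326 (Policy B).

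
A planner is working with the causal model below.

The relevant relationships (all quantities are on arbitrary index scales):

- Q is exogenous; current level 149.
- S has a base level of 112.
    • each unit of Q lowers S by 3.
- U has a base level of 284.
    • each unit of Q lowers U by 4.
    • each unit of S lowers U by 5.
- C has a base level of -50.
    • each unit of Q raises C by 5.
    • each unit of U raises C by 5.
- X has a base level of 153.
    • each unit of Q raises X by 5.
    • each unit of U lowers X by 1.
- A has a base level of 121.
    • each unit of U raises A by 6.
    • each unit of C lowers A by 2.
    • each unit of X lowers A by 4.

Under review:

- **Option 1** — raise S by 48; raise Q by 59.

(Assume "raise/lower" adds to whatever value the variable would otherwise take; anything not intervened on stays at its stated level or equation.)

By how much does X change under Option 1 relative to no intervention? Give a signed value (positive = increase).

-114

Baseline:
  Q = 149
  S = 112 − 3·149 = -335
  U = 284 − 4·149 − 5·(-335) = 1363
  X = 153 + 5·149 − 1363 = -465
Option 1 (S + 48, Q + 59):
  Q = 149 + 59 = 208
  S = 112 − 3·208 (+48 from intervention) = -464
  U = 284 − 4·208 − 5·(-464) = 1772
  X = 153 + 5·208 − 1772 = -579
Change in X: -579 − (-465) = -114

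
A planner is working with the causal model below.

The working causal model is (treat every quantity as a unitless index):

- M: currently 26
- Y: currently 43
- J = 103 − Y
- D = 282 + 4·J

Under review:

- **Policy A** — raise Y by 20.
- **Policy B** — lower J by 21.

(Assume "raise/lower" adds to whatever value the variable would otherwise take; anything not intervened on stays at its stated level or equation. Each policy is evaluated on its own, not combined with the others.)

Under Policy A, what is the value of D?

442

Policy A (Y + 20):
  Y = 43 + 20 = 63
  J = 103 − 63 = 40
  D = 282 + 4·40 = 442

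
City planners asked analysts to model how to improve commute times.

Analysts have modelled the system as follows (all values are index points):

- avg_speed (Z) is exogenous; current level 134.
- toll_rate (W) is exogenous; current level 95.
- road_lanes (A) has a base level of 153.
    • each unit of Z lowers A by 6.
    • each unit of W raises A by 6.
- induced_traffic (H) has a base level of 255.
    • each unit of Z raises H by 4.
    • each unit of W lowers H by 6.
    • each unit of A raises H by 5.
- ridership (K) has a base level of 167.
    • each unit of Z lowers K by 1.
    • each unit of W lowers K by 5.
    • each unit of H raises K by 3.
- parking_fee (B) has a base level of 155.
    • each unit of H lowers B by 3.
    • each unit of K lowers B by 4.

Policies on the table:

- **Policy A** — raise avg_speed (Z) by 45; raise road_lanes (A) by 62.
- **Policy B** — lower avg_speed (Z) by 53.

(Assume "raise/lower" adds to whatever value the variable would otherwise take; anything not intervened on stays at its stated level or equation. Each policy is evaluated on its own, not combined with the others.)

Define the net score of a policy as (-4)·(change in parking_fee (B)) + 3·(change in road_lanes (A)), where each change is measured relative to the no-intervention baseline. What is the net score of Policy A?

Baseline:
  Z = 134
  W = 95
  A = 153 − 6·134 + 6·95 = -81
  H = 255 + 4·134 − 6·95 + 5·(-81) = -184
  K = 167 − 134 − 5·95 + 3·(-184) = -994
  B = 155 − 3·(-184) − 4·(-994) = 4683
Policy A (Z + 45, A + 62):
  Z = 134 + 45 = 179
  W = 95
  A = 153 − 6·179 + 6·95 (+62 from intervention) = -289
  H = 255 + 4·179 − 6·95 + 5·(-289) = -1044
  K = 167 − 179 − 5·95 + 3·(-1044) = -3619
  B = 155 − 3·(-1044) − 4·(-3619) = 17763
ΔB = 17763 − 4683 = 13080; ΔA = -289 − (-81) = -208
Score = (-4)·13080 + 3·(-208) = -52944

-52944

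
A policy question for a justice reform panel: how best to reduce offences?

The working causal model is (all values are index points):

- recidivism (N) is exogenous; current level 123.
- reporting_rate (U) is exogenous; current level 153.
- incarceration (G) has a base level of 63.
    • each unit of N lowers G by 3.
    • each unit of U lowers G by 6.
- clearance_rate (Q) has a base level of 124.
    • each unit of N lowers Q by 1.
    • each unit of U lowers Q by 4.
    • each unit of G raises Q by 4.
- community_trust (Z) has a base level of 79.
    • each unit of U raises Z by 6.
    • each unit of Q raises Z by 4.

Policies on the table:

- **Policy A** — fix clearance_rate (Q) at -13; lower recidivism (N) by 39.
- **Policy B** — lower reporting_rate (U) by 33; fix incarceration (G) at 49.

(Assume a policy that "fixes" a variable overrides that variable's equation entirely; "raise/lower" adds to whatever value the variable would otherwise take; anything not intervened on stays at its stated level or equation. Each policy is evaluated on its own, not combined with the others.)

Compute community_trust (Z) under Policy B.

-333

Policy B (U − 33, G := 49):
  N = 123
  U = 153 − 33 = 120
  G = 49
  Q = 124 − 123 − 4·120 + 4·49 = -283
  Z = 79 + 6·120 + 4·(-283) = -333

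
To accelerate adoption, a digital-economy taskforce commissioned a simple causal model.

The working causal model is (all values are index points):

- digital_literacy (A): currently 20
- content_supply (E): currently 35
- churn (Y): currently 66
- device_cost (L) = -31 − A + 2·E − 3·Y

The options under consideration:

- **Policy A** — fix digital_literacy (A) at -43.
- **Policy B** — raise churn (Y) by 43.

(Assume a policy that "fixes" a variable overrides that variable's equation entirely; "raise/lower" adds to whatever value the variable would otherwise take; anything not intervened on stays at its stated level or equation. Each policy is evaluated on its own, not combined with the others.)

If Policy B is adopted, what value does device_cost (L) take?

-308

Policy B (Y + 43):
  A = 20
  E = 35
  Y = 66 + 43 = 109
  L = -31 − 20 + 2·35 − 3·109 = -308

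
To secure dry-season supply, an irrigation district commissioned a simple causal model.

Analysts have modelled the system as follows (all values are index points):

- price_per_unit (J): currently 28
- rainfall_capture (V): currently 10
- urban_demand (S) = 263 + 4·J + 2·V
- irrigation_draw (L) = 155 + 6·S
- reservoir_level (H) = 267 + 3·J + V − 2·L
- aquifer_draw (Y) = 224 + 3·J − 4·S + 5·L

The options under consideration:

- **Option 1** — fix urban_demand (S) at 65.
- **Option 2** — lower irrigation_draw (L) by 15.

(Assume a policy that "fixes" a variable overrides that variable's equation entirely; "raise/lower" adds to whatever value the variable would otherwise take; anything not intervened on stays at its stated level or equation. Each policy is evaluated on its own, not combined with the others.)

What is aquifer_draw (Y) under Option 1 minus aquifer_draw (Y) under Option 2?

-8505

Option 1 (S := 65):
  J = 28
  V = 10
  S = 65
  L = 155 + 6·65 = 545
  Y = 224 + 3·28 − 4·65 + 5·545 = 2773
Option 2 (L − 15):
  J = 28
  V = 10
  S = 263 + 4·28 + 2·10 = 395
  L = 155 + 6·395 (−15 from intervention) = 2510
  Y = 224 + 3·28 − 4·395 + 5·2510 = 11278
Y: 2773 − 11278 = -8505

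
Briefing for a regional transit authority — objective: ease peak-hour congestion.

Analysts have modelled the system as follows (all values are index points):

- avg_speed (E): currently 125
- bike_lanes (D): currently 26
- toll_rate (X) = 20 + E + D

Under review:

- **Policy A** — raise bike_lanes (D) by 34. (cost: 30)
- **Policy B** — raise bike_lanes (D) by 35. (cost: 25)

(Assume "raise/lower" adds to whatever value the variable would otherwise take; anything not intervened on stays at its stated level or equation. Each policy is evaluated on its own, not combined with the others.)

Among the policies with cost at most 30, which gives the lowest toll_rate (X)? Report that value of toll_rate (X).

Policy A (D + 34):
  E = 125
  D = 26 + 34 = 60
  X = 20 + 125 + 60 = 205
Policy B (D + 35):
  E = 125
  D = 26 + 35 = 61
  X = 20 + 125 + 61 = 206
Comparing — Policy A: X=205, Policy B: X=206. Lowest is 205 (Policy A).

205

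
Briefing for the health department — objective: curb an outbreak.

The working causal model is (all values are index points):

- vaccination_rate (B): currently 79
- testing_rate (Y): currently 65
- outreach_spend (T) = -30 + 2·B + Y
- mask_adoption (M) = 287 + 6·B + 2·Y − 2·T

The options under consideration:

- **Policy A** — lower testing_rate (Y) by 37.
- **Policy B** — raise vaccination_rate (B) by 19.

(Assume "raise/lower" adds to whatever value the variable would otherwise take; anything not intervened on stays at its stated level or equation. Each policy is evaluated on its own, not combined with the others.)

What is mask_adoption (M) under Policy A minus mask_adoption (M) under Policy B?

Policy A (Y − 37):
  B = 79
  Y = 65 − 37 = 28
  T = -30 + 2·79 + 28 = 156
  M = 287 + 6·79 + 2·28 − 2·156 = 505
Policy B (B + 19):
  B = 79 + 19 = 98
  Y = 65
  T = -30 + 2·98 + 65 = 231
  M = 287 + 6·98 + 2·65 − 2·231 = 543
M: 505 − 543 = -38

-38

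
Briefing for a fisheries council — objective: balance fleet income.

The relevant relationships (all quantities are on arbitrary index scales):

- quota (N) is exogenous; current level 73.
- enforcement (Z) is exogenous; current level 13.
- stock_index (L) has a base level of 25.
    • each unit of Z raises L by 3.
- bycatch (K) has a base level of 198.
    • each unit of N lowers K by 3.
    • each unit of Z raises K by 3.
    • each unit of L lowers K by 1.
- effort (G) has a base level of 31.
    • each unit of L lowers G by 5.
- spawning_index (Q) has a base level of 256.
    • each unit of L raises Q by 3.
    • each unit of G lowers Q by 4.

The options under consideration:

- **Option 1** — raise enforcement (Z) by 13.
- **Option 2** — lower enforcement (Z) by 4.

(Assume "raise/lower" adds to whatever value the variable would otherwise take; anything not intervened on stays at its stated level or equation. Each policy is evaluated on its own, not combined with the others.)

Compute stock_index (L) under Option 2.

52

Option 2 (Z − 4):
  Z = 13 − 4 = 9
  L = 25 + 3·9 = 52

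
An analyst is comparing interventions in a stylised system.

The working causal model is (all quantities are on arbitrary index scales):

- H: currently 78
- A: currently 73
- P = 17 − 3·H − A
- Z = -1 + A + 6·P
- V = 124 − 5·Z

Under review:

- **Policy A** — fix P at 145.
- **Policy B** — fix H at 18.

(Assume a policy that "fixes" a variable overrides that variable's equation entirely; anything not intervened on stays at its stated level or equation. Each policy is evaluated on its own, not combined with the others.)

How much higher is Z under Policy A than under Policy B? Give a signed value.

1530

Policy A (P := 145):
  H = 78
  A = 73
  P = 145
  Z = -1 + 73 + 6·145 = 942
Policy B (H := 18):
  H = 18
  A = 73
  P = 17 − 3·18 − 73 = -110
  Z = -1 + 73 + 6·(-110) = -588
Z: 942 − (-588) = 1530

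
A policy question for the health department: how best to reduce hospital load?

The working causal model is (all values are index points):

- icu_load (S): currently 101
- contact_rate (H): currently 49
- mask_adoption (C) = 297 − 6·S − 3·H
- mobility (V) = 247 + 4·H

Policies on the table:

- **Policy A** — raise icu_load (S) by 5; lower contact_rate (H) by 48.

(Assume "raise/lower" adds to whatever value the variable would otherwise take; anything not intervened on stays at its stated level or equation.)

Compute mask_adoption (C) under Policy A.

-342

Policy A (S + 5, H − 48):
  S = 101 + 5 = 106
  H = 49 − 48 = 1
  C = 297 − 6·106 − 3·1 = -342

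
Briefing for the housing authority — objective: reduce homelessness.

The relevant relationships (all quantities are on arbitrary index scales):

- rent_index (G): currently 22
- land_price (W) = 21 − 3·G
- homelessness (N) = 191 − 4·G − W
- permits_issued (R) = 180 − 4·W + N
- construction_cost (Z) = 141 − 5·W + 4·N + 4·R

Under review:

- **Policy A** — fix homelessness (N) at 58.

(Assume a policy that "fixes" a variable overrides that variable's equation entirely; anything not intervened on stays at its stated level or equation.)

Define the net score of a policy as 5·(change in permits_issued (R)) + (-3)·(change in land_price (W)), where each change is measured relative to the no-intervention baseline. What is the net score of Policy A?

-450

Baseline:
  G = 22
  W = 21 − 3·22 = -45
  N = 191 − 4·22 − (-45) = 148
  R = 180 − 4·(-45) + 148 = 508
Policy A (N := 58):
  G = 22
  W = 21 − 3·22 = -45
  N = 58
  R = 180 − 4·(-45) + 58 = 418
ΔR = 418 − 508 = -90; ΔW = -45 − (-45) = 0
Score = 5·(-90) + (-3)·0 = -450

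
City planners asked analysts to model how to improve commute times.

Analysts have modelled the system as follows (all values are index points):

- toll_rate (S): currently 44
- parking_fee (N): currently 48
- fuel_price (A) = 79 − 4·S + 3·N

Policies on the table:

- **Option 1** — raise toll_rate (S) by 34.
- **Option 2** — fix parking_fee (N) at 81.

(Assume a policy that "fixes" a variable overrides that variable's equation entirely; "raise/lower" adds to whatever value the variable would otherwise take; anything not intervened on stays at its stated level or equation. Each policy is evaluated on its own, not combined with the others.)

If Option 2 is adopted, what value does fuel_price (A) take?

146

Option 2 (N := 81):
  S = 44
  N = 81
  A = 79 − 4·44 + 3·81 = 146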